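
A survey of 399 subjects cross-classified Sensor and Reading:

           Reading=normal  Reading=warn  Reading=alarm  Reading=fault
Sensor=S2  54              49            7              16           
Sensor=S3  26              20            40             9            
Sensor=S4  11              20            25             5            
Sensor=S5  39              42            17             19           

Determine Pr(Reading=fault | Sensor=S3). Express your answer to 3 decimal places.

Total with Sensor=S3: 26 + 20 + 40 + 9 = 95.
P(Reading=fault | Sensor=S3) = 9/95 = 0.095.

0.095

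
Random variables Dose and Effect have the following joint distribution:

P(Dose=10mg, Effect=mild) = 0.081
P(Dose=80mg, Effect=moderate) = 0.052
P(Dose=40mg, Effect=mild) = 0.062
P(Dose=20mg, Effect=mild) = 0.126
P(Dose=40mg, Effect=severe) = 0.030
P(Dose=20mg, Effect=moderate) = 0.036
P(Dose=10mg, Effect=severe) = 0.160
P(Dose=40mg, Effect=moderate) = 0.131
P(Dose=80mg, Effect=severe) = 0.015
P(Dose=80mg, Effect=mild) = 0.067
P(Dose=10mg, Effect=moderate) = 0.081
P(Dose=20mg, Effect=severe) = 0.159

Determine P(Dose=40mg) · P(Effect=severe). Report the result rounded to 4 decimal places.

P(Dose=40mg) = 0.062 + 0.131 + 0.030 = 0.223.
P(Effect=severe) = 0.160 + 0.159 + 0.030 + 0.015 = 0.364.
Product: 0.223 × 0.364 = 0.0812.

0.0812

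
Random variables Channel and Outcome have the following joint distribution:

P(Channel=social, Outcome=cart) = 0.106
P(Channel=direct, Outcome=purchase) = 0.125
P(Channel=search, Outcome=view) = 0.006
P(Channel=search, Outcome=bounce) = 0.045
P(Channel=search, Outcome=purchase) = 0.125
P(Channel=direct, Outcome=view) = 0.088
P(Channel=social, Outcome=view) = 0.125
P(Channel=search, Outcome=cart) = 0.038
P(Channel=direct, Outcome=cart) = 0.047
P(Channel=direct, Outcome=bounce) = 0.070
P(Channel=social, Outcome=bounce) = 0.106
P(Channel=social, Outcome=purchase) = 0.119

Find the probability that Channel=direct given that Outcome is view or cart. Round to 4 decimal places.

0.3293

P(Outcome=view) = 0.006 + 0.125 + 0.088 = 0.219.
P(Outcome=cart) = 0.038 + 0.106 + 0.047 = 0.191.
P(Outcome ∈ {view, cart}) = 0.219 + 0.191 = 0.410; P(Channel=direct, Outcome ∈ {view, cart}) = 0.088 + 0.047 = 0.135.
P(Channel=direct | Outcome ∈ {view, cart}) = 0.135/0.410 = 0.3293.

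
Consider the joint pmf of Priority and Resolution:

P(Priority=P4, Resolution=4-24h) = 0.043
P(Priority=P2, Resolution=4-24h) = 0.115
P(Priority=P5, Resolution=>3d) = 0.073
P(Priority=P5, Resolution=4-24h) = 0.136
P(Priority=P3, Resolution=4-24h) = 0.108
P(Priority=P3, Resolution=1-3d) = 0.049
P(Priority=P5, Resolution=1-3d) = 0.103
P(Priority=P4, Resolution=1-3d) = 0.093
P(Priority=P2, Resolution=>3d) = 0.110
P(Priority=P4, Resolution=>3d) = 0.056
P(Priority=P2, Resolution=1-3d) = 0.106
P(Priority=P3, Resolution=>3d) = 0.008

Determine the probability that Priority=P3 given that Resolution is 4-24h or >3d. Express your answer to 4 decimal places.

P(Resolution=4-24h) = 0.115 + 0.108 + 0.043 + 0.136 = 0.402.
P(Resolution=>3d) = 0.110 + 0.008 + 0.056 + 0.073 = 0.247.
P(Resolution ∈ {4-24h, >3d}) = 0.402 + 0.247 = 0.649; P(Priority=P3, Resolution ∈ {4-24h, >3d}) = 0.108 + 0.008 = 0.116.
P(Priority=P3 | Resolution ∈ {4-24h, >3d}) = 0.116/0.649 = 0.1787.

0.1787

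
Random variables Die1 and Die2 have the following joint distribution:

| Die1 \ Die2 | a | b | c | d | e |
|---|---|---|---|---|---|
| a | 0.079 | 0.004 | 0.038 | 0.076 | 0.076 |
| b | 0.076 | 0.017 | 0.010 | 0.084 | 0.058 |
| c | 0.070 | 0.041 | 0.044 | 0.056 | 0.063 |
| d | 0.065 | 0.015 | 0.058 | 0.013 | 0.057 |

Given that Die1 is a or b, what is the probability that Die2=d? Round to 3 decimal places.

P(Die1=a) = 0.079 + 0.004 + 0.038 + 0.076 + 0.076 = 0.273.
P(Die1=b) = 0.076 + 0.017 + 0.010 + 0.084 + 0.058 = 0.245.
P(Die1 ∈ {a, b}) = 0.273 + 0.245 = 0.518; P(Die2=d, Die1 ∈ {a, b}) = 0.076 + 0.084 = 0.160.
P(Die2=d | Die1 ∈ {a, b}) = 0.160/0.518 = 0.309.

0.309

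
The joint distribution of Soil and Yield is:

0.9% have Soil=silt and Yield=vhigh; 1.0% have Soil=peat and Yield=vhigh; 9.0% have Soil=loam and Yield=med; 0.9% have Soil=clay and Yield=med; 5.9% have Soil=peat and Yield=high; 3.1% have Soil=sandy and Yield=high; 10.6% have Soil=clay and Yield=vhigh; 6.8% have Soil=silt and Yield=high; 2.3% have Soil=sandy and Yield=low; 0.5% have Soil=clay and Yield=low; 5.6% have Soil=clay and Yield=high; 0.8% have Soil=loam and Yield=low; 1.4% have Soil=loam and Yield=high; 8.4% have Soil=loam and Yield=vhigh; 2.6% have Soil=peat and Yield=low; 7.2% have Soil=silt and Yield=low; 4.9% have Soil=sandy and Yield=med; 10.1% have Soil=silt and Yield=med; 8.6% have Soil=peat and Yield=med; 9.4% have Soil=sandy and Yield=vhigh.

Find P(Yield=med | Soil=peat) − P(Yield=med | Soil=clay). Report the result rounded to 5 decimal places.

0.42400

P(Soil=peat) = 0.026 + 0.086 + 0.059 + 0.010 = 0.181; P(Yield=med | Soil=peat) = 0.086/0.181 = 0.475138.
P(Soil=clay) = 0.005 + 0.009 + 0.056 + 0.106 = 0.176; P(Yield=med | Soil=clay) = 0.009/0.176 = 0.051136.
Difference = 0.42400.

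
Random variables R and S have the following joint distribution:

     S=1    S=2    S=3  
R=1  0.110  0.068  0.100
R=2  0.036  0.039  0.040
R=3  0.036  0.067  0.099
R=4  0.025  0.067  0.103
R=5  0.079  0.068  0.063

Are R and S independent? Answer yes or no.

P(R=4) = 0.195 and P(S=1) = 0.286, so their product is 0.05577, but P(R=4, S=1) = 0.025. Since these differ, R and S are not independent.

no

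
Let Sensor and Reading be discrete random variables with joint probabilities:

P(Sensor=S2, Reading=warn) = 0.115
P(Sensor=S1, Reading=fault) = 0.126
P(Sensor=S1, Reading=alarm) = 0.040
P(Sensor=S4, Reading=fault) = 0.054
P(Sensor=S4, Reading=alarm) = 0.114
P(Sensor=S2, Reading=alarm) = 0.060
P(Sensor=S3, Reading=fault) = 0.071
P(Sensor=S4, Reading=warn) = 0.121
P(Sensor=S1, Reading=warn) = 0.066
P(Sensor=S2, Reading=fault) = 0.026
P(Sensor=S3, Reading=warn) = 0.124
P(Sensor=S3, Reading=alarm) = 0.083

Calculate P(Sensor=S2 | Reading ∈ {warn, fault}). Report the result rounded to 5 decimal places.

0.20057

P(Reading=warn) = 0.066 + 0.115 + 0.124 + 0.121 = 0.426.
P(Reading=fault) = 0.126 + 0.026 + 0.071 + 0.054 = 0.277.
P(Reading ∈ {warn, fault}) = 0.426 + 0.277 = 0.703; P(Sensor=S2, Reading ∈ {warn, fault}) = 0.115 + 0.026 = 0.141.
P(Sensor=S2 | Reading ∈ {warn, fault}) = 0.141/0.703 = 0.20057.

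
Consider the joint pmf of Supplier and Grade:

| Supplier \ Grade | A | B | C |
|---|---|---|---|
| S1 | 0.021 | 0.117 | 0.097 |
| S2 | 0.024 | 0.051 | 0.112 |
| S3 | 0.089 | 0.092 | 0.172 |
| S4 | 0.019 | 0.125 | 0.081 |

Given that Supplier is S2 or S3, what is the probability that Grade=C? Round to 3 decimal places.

0.526

P(Supplier=S2) = 0.024 + 0.051 + 0.112 = 0.187.
P(Supplier=S3) = 0.089 + 0.092 + 0.172 = 0.353.
P(Supplier ∈ {S2, S3}) = 0.187 + 0.353 = 0.540; P(Grade=C, Supplier ∈ {S2, S3}) = 0.112 + 0.172 = 0.284.
P(Grade=C | Supplier ∈ {S2, S3}) = 0.284/0.540 = 0.526.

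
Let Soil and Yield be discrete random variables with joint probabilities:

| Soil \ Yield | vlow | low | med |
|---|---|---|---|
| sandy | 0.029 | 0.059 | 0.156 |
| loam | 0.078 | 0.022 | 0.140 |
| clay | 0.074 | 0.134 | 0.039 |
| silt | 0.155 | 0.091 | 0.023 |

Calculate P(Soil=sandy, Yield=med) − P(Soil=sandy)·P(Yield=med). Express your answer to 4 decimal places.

0.0686

P(Soil=sandy) = 0.029 + 0.059 + 0.156 = 0.244.
P(Yield=med) = 0.156 + 0.140 + 0.039 + 0.023 = 0.358.
P(Soil=sandy, Yield=med) − P(Soil=sandy)P(Yield=med) = 0.156 − 0.244×0.358 = 0.0686.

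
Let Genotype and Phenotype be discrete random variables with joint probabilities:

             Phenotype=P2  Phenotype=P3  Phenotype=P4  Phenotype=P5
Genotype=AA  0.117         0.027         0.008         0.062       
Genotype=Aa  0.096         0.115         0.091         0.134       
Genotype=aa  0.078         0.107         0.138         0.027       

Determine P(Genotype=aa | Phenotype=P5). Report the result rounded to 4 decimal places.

P(Phenotype=P5) = 0.062 + 0.134 + 0.027 = 0.223.
P(Genotype=aa | Phenotype=P5) = 0.027/0.223 = 0.1211.

0.1211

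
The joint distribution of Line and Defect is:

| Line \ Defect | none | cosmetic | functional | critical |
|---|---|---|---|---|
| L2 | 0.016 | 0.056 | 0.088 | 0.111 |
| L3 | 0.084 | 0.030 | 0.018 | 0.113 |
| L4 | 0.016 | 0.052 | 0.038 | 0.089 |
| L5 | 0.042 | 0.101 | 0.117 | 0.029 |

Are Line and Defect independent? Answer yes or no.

no

P(Line=L5) = 0.289 and P(Defect=critical) = 0.342, so their product is 0.09884, but P(Line=L5, Defect=critical) = 0.029. Since these differ, Line and Defect are not independent.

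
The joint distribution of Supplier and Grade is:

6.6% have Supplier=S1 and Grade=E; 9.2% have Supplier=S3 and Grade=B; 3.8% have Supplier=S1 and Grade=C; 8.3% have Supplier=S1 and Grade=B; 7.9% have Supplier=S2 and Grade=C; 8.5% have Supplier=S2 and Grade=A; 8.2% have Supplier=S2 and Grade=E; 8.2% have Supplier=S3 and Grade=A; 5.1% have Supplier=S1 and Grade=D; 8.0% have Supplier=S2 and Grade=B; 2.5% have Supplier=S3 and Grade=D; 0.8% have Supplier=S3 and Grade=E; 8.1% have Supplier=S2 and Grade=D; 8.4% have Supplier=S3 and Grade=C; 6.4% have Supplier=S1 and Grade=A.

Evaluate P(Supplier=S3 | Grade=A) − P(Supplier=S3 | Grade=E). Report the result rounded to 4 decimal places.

0.3037

P(Grade=A) = 0.064 + 0.085 + 0.082 = 0.231; P(Supplier=S3 | Grade=A) = 0.082/0.231 = 0.35498.
P(Grade=E) = 0.066 + 0.082 + 0.008 = 0.156; P(Supplier=S3 | Grade=E) = 0.008/0.156 = 0.05128.
Difference = 0.3037.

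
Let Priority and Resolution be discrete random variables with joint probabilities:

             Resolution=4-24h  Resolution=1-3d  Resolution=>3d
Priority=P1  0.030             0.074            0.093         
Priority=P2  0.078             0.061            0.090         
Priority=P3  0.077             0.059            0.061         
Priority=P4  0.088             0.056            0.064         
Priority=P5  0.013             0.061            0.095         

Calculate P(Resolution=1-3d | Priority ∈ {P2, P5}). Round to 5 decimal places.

P(Priority=P2) = 0.078 + 0.061 + 0.090 = 0.229.
P(Priority=P5) = 0.013 + 0.061 + 0.095 = 0.169.
P(Priority ∈ {P2, P5}) = 0.229 + 0.169 = 0.398; P(Resolution=1-3d, Priority ∈ {P2, P5}) = 0.061 + 0.061 = 0.122.
P(Resolution=1-3d | Priority ∈ {P2, P5}) = 0.122/0.398 = 0.30653.

0.30653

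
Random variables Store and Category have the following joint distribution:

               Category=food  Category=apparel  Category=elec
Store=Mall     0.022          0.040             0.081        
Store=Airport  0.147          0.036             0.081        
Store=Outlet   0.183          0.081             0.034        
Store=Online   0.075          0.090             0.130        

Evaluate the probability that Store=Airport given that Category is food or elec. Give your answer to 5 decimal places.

P(Category=food) = 0.022 + 0.147 + 0.183 + 0.075 = 0.427.
P(Category=elec) = 0.081 + 0.081 + 0.034 + 0.130 = 0.326.
P(Category ∈ {food, elec}) = 0.427 + 0.326 = 0.753; P(Store=Airport, Category ∈ {food, elec}) = 0.147 + 0.081 = 0.228.
P(Store=Airport | Category ∈ {food, elec}) = 0.228/0.753 = 0.30279.

0.30279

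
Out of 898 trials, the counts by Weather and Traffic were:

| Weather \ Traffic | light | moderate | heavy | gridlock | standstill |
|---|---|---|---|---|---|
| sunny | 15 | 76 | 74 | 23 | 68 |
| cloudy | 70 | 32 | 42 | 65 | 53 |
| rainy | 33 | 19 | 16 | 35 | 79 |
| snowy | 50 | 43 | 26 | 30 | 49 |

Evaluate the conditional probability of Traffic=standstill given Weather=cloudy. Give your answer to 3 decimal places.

0.202

Total with Weather=cloudy: 70 + 32 + 42 + 65 + 53 = 262.
P(Traffic=standstill | Weather=cloudy) = 53/262 = 0.202.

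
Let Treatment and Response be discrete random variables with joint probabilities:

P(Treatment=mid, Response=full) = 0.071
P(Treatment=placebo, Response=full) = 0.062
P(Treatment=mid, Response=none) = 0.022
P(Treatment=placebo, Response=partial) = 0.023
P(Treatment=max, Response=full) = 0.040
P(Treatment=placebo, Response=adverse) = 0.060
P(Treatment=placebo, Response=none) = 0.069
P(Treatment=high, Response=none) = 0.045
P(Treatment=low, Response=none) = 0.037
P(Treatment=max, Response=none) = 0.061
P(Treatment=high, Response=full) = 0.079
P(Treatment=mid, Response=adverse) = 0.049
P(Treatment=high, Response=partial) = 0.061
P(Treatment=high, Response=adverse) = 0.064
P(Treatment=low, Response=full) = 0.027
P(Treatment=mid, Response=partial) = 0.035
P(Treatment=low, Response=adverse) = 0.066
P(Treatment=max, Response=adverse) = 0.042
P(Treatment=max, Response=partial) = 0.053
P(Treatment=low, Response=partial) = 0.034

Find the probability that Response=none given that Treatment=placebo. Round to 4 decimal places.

P(Treatment=placebo) = 0.069 + 0.023 + 0.062 + 0.060 = 0.214.
P(Response=none | Treatment=placebo) = 0.069/0.214 = 0.3224.

0.3224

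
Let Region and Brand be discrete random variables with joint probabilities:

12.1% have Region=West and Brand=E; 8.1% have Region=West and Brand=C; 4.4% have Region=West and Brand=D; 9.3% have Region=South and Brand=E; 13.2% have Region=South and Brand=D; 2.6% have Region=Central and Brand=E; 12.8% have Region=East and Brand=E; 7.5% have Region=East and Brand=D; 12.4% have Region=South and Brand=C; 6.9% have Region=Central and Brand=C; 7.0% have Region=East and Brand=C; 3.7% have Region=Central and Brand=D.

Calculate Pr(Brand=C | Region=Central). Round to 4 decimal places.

P(Region=Central) = 0.069 + 0.037 + 0.026 = 0.132.
P(Brand=C | Region=Central) = 0.069/0.132 = 0.5227.

0.5227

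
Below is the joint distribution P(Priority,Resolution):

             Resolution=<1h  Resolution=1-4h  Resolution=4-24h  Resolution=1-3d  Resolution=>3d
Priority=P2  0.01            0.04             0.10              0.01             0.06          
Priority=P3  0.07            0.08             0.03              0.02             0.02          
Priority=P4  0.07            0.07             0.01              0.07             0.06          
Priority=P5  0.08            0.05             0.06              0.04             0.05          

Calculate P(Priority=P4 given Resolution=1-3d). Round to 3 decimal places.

0.500

P(Resolution=1-3d) = 0.01 + 0.02 + 0.07 + 0.04 = 0.14.
P(Priority=P4 | Resolution=1-3d) = 0.07/0.14 = 0.500.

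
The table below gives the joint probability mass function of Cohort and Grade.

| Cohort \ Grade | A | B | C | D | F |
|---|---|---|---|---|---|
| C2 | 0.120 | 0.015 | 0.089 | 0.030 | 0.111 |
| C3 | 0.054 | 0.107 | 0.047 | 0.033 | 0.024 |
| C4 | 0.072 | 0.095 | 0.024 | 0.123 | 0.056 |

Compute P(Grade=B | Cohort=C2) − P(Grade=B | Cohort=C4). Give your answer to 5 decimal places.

-0.21566

P(Cohort=C2) = 0.120 + 0.015 + 0.089 + 0.030 + 0.111 = 0.365; P(Grade=B | Cohort=C2) = 0.015/0.365 = 0.041096.
P(Cohort=C4) = 0.072 + 0.095 + 0.024 + 0.123 + 0.056 = 0.370; P(Grade=B | Cohort=C4) = 0.095/0.370 = 0.256757.
Difference = -0.21566.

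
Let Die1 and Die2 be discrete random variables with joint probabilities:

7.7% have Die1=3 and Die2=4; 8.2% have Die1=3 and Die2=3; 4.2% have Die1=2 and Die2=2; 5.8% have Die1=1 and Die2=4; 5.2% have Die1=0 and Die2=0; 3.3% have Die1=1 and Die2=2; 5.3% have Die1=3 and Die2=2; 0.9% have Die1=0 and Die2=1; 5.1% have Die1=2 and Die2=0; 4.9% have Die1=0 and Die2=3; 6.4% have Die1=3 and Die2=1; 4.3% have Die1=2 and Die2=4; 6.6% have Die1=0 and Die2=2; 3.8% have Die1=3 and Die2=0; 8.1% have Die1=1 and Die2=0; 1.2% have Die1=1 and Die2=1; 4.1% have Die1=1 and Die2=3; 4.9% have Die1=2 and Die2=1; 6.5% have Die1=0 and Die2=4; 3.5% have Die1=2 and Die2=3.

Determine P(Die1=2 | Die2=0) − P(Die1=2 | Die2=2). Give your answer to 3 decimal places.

0.013

P(Die2=0) = 0.052 + 0.081 + 0.051 + 0.038 = 0.222; P(Die1=2 | Die2=0) = 0.051/0.222 = 0.2297.
P(Die2=2) = 0.066 + 0.033 + 0.042 + 0.053 = 0.194; P(Die1=2 | Die2=2) = 0.042/0.194 = 0.2165.
Difference = 0.013.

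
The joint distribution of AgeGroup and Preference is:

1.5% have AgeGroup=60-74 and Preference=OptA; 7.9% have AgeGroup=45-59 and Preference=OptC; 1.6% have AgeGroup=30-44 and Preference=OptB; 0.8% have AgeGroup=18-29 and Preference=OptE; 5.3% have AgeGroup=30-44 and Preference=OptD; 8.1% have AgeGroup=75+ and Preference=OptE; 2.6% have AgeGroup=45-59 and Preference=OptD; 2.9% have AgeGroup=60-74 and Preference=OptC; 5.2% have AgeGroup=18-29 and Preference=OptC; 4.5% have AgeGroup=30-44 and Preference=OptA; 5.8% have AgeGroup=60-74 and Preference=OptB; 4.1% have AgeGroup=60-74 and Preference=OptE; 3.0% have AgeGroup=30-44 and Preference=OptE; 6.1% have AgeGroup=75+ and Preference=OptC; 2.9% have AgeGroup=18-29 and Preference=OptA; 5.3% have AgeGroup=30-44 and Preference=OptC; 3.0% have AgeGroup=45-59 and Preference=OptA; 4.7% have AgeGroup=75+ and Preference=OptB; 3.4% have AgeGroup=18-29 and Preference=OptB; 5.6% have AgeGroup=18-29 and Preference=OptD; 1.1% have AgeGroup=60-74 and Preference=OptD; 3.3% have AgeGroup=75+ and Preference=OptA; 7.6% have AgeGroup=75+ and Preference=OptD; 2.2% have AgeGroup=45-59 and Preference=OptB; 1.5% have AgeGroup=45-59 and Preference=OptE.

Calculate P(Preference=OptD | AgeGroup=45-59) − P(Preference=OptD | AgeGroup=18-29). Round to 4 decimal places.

P(AgeGroup=45-59) = 0.030 + 0.022 + 0.079 + 0.026 + 0.015 = 0.172; P(Preference=OptD | AgeGroup=45-59) = 0.026/0.172 = 0.15116.
P(AgeGroup=18-29) = 0.029 + 0.034 + 0.052 + 0.056 + 0.008 = 0.179; P(Preference=OptD | AgeGroup=18-29) = 0.056/0.179 = 0.31285.
Difference = -0.1617.

-0.1617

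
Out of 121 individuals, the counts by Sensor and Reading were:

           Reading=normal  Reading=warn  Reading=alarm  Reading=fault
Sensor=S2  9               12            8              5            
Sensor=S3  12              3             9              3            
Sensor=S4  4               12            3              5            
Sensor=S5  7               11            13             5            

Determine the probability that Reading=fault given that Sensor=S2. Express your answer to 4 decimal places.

Total with Sensor=S2: 9 + 12 + 8 + 5 = 34.
P(Reading=fault | Sensor=S2) = 5/34 = 0.1471.

0.1471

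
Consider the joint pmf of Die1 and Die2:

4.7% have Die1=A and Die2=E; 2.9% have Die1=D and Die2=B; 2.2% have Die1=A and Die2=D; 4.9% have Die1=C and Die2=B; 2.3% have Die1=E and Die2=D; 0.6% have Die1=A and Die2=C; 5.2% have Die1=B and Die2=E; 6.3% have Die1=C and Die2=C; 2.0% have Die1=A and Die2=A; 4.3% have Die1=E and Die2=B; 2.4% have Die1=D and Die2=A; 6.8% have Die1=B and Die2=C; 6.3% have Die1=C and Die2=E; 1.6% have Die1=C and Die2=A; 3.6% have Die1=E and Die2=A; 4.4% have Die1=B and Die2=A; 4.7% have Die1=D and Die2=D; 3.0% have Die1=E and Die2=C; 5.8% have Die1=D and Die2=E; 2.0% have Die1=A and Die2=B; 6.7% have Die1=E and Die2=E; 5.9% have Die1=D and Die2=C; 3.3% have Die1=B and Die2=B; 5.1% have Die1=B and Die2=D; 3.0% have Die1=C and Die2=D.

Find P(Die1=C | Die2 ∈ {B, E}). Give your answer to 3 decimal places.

P(Die2=B) = 0.020 + 0.033 + 0.049 + 0.029 + 0.043 = 0.174.
P(Die2=E) = 0.047 + 0.052 + 0.063 + 0.058 + 0.067 = 0.287.
P(Die2 ∈ {B, E}) = 0.174 + 0.287 = 0.461; P(Die1=C, Die2 ∈ {B, E}) = 0.049 + 0.063 = 0.112.
P(Die1=C | Die2 ∈ {B, E}) = 0.112/0.461 = 0.243.

0.243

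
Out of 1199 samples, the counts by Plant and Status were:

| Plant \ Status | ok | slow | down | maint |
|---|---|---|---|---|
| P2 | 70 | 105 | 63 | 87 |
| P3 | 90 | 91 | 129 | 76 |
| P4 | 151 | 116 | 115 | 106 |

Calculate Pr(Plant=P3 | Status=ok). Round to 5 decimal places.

0.28939

Total with Status=ok: 70 + 90 + 151 = 311.
P(Plant=P3 | Status=ok) = 90/311 = 0.28939.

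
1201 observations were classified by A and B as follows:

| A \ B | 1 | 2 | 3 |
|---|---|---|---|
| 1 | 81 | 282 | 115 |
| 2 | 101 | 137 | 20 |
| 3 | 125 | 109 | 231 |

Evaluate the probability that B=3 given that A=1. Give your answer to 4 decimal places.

Total with A=1: 81 + 282 + 115 = 478.
P(B=3 | A=1) = 115/478 = 0.2406.

0.2406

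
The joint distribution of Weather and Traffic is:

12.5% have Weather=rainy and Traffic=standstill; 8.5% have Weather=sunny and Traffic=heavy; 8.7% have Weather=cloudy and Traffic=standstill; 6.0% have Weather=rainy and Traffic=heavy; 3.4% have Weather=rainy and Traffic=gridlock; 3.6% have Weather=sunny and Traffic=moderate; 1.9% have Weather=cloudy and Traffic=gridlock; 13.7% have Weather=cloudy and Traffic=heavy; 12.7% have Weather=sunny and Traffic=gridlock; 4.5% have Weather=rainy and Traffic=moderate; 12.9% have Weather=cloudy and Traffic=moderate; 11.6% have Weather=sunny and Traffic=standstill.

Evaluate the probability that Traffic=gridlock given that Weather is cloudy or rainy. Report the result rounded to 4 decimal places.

0.0833

P(Weather=cloudy) = 0.129 + 0.137 + 0.019 + 0.087 = 0.372.
P(Weather=rainy) = 0.045 + 0.060 + 0.034 + 0.125 = 0.264.
P(Weather ∈ {cloudy, rainy}) = 0.372 + 0.264 = 0.636; P(Traffic=gridlock, Weather ∈ {cloudy, rainy}) = 0.019 + 0.034 = 0.053.
P(Traffic=gridlock | Weather ∈ {cloudy, rainy}) = 0.053/0.636 = 0.0833.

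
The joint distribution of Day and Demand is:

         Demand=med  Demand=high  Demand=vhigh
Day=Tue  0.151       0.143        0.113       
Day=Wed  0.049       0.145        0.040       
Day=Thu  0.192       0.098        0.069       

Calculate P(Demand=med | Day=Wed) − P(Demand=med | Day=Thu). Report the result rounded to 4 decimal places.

P(Day=Wed) = 0.049 + 0.145 + 0.040 = 0.234; P(Demand=med | Day=Wed) = 0.049/0.234 = 0.20940.
P(Day=Thu) = 0.192 + 0.098 + 0.069 = 0.359; P(Demand=med | Day=Thu) = 0.192/0.359 = 0.53482.
Difference = -0.3254.

-0.3254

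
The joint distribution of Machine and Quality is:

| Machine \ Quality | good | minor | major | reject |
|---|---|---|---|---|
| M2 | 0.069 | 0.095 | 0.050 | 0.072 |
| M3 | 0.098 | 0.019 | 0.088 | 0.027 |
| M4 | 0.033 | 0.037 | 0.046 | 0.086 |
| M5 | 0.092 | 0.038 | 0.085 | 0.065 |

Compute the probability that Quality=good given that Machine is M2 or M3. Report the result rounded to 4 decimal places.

P(Machine=M2) = 0.069 + 0.095 + 0.050 + 0.072 = 0.286.
P(Machine=M3) = 0.098 + 0.019 + 0.088 + 0.027 = 0.232.
P(Machine ∈ {M2, M3}) = 0.286 + 0.232 = 0.518; P(Quality=good, Machine ∈ {M2, M3}) = 0.069 + 0.098 = 0.167.
P(Quality=good | Machine ∈ {M2, M3}) = 0.167/0.518 = 0.3224.

0.3224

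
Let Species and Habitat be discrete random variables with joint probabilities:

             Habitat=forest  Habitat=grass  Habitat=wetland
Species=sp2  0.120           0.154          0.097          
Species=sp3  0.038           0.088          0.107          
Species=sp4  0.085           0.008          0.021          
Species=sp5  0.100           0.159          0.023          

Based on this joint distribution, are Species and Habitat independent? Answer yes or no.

P(Species=sp3) = 0.233 and P(Habitat=wetland) = 0.248, so their product is 0.05778, but P(Species=sp3, Habitat=wetland) = 0.107. Since these differ, Species and Habitat are not independent.

no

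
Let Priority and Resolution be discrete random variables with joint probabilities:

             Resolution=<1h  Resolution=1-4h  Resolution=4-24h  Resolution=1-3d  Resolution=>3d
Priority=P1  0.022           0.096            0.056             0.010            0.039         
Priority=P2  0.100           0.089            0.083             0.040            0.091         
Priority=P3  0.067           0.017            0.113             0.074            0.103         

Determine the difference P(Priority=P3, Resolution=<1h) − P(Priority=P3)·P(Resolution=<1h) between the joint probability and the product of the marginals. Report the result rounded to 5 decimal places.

-0.00369

P(Priority=P3) = 0.067 + 0.017 + 0.113 + 0.074 + 0.103 = 0.374.
P(Resolution=<1h) = 0.022 + 0.100 + 0.067 = 0.189.
P(Priority=P3, Resolution=<1h) − P(Priority=P3)P(Resolution=<1h) = 0.067 − 0.374×0.189 = -0.00369.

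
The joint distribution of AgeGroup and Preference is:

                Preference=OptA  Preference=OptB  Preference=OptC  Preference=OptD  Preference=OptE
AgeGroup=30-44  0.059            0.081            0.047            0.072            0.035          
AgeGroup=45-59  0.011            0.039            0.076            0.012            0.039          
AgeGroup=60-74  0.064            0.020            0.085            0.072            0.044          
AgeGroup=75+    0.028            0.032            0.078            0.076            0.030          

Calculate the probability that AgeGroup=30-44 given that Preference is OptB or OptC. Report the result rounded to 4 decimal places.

P(Preference=OptB) = 0.081 + 0.039 + 0.020 + 0.032 = 0.172.
P(Preference=OptC) = 0.047 + 0.076 + 0.085 + 0.078 = 0.286.
P(Preference ∈ {OptB, OptC}) = 0.172 + 0.286 = 0.458; P(AgeGroup=30-44, Preference ∈ {OptB, OptC}) = 0.081 + 0.047 = 0.128.
P(AgeGroup=30-44 | Preference ∈ {OptB, OptC}) = 0.128/0.458 = 0.2795.

0.2795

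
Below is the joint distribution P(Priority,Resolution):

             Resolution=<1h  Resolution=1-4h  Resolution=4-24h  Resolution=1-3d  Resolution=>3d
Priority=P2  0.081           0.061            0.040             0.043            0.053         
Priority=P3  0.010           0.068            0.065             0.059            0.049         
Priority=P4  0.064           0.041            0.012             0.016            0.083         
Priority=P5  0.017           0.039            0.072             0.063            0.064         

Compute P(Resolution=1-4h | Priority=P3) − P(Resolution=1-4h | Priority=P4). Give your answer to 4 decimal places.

P(Priority=P3) = 0.010 + 0.068 + 0.065 + 0.059 + 0.049 = 0.251; P(Resolution=1-4h | Priority=P3) = 0.068/0.251 = 0.27092.
P(Priority=P4) = 0.064 + 0.041 + 0.012 + 0.016 + 0.083 = 0.216; P(Resolution=1-4h | Priority=P4) = 0.041/0.216 = 0.18981.
Difference = 0.0811.

0.0811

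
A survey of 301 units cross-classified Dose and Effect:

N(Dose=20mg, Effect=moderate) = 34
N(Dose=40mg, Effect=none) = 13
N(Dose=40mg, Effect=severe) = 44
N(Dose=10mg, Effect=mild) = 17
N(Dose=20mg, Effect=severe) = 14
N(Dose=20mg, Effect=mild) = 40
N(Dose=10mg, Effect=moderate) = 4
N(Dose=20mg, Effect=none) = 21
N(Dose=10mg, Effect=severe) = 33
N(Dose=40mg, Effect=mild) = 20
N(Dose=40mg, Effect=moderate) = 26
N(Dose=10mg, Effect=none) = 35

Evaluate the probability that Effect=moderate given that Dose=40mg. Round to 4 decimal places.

Total with Dose=40mg: 13 + 20 + 26 + 44 = 103.
P(Effect=moderate | Dose=40mg) = 26/103 = 0.2524.

0.2524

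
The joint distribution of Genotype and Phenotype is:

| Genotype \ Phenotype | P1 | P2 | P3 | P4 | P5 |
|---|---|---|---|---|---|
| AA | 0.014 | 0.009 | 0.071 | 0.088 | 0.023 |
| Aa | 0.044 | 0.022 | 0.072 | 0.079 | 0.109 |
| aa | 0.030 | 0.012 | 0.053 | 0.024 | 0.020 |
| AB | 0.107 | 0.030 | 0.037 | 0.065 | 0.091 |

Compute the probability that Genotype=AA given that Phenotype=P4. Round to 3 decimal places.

0.344

P(Phenotype=P4) = 0.088 + 0.079 + 0.024 + 0.065 = 0.256.
P(Genotype=AA | Phenotype=P4) = 0.088/0.256 = 0.344.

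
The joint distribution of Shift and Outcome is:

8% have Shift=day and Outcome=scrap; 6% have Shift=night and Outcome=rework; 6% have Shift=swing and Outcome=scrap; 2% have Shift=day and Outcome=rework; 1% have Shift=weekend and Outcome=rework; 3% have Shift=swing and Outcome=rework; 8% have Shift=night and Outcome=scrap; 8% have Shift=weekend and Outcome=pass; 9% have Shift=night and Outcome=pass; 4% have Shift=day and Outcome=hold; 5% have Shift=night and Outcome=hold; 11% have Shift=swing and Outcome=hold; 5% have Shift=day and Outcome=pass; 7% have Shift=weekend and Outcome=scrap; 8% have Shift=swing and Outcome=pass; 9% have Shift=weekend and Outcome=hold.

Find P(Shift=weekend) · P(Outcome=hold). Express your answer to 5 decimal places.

0.07250

P(Shift=weekend) = 0.08 + 0.01 + 0.07 + 0.09 = 0.25.
P(Outcome=hold) = 0.04 + 0.11 + 0.05 + 0.09 = 0.29.
Product: 0.25 × 0.29 = 0.07250.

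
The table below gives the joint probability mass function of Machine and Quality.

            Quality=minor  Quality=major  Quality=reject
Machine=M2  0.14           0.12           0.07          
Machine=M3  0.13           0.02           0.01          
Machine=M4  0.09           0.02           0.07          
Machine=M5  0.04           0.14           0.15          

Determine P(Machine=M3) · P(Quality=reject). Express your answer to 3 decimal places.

0.048

P(Machine=M3) = 0.13 + 0.02 + 0.01 = 0.16.
P(Quality=reject) = 0.07 + 0.01 + 0.07 + 0.15 = 0.30.
Product: 0.16 × 0.30 = 0.048.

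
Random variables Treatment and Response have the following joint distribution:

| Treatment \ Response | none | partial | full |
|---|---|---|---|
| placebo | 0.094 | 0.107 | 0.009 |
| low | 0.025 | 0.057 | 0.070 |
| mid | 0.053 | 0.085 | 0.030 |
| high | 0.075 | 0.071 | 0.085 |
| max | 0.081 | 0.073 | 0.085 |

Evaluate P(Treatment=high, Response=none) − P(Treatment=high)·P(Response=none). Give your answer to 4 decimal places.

-0.0008

P(Treatment=high) = 0.075 + 0.071 + 0.085 = 0.231.
P(Response=none) = 0.094 + 0.025 + 0.053 + 0.075 + 0.081 = 0.328.
P(Treatment=high, Response=none) − P(Treatment=high)P(Response=none) = 0.075 − 0.231×0.328 = -0.0008.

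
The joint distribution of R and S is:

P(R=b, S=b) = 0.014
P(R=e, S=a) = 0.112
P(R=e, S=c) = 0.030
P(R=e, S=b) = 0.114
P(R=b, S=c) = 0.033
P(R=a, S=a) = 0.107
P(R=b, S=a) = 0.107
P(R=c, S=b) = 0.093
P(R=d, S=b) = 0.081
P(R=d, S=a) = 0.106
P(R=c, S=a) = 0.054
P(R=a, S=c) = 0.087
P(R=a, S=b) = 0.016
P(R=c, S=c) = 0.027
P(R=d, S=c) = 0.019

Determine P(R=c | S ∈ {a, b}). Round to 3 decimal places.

0.183

P(S=a) = 0.107 + 0.107 + 0.054 + 0.106 + 0.112 = 0.486.
P(S=b) = 0.016 + 0.014 + 0.093 + 0.081 + 0.114 = 0.318.
P(S ∈ {a, b}) = 0.486 + 0.318 = 0.804; P(R=c, S ∈ {a, b}) = 0.054 + 0.093 = 0.147.
P(R=c | S ∈ {a, b}) = 0.147/0.804 = 0.183.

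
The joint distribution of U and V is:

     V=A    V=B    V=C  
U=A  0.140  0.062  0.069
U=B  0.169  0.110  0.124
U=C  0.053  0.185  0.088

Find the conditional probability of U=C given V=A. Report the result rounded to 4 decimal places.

0.1464

P(V=A) = 0.140 + 0.169 + 0.053 = 0.362.
P(U=C | V=A) = 0.053/0.362 = 0.1464.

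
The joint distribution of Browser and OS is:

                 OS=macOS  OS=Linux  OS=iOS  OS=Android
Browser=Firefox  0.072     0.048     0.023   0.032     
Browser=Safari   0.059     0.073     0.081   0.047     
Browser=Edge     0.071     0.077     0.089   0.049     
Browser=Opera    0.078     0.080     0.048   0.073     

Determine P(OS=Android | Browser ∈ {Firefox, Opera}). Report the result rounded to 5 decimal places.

0.23128

P(Browser=Firefox) = 0.072 + 0.048 + 0.023 + 0.032 = 0.175.
P(Browser=Opera) = 0.078 + 0.080 + 0.048 + 0.073 = 0.279.
P(Browser ∈ {Firefox, Opera}) = 0.175 + 0.279 = 0.454; P(OS=Android, Browser ∈ {Firefox, Opera}) = 0.032 + 0.073 = 0.105.
P(OS=Android | Browser ∈ {Firefox, Opera}) = 0.105/0.454 = 0.23128.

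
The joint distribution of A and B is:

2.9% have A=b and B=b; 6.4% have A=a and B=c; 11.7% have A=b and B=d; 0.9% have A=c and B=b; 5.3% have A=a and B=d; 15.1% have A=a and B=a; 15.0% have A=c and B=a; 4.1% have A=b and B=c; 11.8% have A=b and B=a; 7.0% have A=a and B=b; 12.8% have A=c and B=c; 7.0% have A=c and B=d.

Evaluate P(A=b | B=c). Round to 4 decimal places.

P(B=c) = 0.064 + 0.041 + 0.128 = 0.233.
P(A=b | B=c) = 0.041/0.233 = 0.1760.

0.1760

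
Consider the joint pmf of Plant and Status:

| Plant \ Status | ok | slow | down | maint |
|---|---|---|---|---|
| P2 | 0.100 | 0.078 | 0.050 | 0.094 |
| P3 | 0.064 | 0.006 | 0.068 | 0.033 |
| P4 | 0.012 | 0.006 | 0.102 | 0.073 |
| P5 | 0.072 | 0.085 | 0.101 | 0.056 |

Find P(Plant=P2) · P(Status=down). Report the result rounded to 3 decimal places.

P(Plant=P2) = 0.100 + 0.078 + 0.050 + 0.094 = 0.322.
P(Status=down) = 0.050 + 0.068 + 0.102 + 0.101 = 0.321.
Product: 0.322 × 0.321 = 0.103.

0.103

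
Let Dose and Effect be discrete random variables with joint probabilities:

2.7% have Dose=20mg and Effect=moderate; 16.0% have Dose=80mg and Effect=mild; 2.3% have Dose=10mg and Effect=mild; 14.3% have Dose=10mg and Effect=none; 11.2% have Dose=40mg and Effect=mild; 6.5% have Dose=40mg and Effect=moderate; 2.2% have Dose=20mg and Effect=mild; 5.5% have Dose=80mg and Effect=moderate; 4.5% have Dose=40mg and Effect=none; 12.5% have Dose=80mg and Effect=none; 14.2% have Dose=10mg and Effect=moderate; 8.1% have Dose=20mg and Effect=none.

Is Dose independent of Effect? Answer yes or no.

P(Dose=10mg) = 0.308 and P(Effect=mild) = 0.317, so their product is 0.09764, but P(Dose=10mg, Effect=mild) = 0.023. Since these differ, Dose and Effect are not independent.

no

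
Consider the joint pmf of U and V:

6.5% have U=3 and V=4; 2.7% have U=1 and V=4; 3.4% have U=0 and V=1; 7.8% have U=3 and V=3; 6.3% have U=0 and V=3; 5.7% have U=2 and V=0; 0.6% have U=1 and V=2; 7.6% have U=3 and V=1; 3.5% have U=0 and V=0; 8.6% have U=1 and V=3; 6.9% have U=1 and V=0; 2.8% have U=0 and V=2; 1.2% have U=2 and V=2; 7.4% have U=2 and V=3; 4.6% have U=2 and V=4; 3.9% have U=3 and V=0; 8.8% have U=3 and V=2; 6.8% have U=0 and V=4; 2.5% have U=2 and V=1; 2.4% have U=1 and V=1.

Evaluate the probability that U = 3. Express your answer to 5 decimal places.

0.34600

P(U=3) = 0.039 + 0.076 + 0.088 + 0.078 + 0.065 = 0.346.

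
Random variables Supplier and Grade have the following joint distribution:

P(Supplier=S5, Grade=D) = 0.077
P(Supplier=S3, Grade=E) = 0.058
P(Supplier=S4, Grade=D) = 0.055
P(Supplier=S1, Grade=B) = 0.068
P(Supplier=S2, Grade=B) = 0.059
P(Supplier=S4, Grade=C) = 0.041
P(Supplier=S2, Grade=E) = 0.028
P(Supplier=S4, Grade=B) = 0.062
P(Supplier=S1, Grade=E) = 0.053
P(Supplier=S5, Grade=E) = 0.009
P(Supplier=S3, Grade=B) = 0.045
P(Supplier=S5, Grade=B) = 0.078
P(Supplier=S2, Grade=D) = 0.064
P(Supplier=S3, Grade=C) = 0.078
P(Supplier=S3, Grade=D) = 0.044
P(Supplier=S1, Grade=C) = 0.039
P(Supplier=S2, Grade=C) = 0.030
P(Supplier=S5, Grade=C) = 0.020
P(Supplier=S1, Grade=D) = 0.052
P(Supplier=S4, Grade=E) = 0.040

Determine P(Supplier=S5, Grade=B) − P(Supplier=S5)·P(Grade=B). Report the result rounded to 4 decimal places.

P(Supplier=S5) = 0.078 + 0.020 + 0.077 + 0.009 = 0.184.
P(Grade=B) = 0.068 + 0.059 + 0.045 + 0.062 + 0.078 = 0.312.
P(Supplier=S5, Grade=B) − P(Supplier=S5)P(Grade=B) = 0.078 − 0.184×0.312 = 0.0206.

0.0206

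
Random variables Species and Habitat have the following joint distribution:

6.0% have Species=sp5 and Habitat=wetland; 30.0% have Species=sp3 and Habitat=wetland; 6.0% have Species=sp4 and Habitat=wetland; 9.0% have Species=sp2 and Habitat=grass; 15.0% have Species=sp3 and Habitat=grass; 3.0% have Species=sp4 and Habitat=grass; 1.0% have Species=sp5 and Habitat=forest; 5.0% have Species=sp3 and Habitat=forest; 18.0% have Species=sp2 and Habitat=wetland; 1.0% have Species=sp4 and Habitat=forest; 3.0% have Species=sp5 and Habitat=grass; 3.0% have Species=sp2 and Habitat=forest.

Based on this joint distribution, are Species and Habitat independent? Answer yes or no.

yes

Every cell satisfies P(Species,Habitat) = P(Species)·P(Habitat). For instance P(Species=sp4) = 0.100, P(Habitat=forest) = 0.100, and 0.100×0.100 = 0.010 matches the joint entry. So Species and Habitat are independent.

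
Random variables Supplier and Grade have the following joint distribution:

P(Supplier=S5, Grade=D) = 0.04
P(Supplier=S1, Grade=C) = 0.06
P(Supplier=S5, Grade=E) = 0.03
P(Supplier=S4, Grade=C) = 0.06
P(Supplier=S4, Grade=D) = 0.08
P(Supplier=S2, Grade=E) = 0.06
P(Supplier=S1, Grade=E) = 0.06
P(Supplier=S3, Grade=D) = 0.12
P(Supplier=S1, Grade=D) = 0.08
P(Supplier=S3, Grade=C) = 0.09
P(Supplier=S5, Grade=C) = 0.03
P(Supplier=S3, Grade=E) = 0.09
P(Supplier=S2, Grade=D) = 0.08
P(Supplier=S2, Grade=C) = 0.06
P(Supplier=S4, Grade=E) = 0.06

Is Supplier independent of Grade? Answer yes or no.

yes

Every cell satisfies P(Supplier,Grade) = P(Supplier)·P(Grade). For instance P(Supplier=S4) = 0.20, P(Grade=C) = 0.30, and 0.20×0.30 = 0.06 matches the joint entry. So Supplier and Grade are independent.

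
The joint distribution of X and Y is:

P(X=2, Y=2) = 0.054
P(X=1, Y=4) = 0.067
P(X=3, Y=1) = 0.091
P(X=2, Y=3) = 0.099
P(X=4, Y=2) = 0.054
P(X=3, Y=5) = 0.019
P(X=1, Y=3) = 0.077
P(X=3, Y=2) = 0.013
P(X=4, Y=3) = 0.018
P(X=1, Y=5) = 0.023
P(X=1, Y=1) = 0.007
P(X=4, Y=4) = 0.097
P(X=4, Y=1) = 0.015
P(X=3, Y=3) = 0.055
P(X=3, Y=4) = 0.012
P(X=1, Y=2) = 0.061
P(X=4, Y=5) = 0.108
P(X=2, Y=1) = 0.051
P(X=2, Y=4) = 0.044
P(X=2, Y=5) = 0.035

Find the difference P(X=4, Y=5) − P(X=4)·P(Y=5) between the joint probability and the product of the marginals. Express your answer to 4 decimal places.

0.0540

P(X=4) = 0.015 + 0.054 + 0.018 + 0.097 + 0.108 = 0.292.
P(Y=5) = 0.023 + 0.035 + 0.019 + 0.108 = 0.185.
P(X=4, Y=5) − P(X=4)P(Y=5) = 0.108 − 0.292×0.185 = 0.0540.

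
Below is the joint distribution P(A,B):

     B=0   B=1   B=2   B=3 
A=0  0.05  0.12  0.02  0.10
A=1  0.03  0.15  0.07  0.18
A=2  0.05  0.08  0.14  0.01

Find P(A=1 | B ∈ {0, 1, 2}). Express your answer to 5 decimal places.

P(B=0) = 0.05 + 0.03 + 0.05 = 0.13.
P(B=1) = 0.12 + 0.15 + 0.08 = 0.35.
P(B=2) = 0.02 + 0.07 + 0.14 = 0.23.
P(B ∈ {0, 1, 2}) = 0.13 + 0.35 + 0.23 = 0.71; P(A=1, B ∈ {0, 1, 2}) = 0.03 + 0.15 + 0.07 = 0.25.
P(A=1 | B ∈ {0, 1, 2}) = 0.25/0.71 = 0.35211.

0.35211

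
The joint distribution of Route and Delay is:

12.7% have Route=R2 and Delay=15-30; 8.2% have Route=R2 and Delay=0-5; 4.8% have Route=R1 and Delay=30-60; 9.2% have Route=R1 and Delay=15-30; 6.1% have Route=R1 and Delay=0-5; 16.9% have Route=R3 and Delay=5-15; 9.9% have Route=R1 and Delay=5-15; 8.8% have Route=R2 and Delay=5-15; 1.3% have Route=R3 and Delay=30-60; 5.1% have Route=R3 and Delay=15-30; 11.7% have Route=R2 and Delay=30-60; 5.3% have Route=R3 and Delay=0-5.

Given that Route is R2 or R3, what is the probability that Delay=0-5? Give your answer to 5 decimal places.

0.19286

P(Route=R2) = 0.082 + 0.088 + 0.127 + 0.117 = 0.414.
P(Route=R3) = 0.053 + 0.169 + 0.051 + 0.013 = 0.286.
P(Route ∈ {R2, R3}) = 0.414 + 0.286 = 0.700; P(Delay=0-5, Route ∈ {R2, R3}) = 0.082 + 0.053 = 0.135.
P(Delay=0-5 | Route ∈ {R2, R3}) = 0.135/0.700 = 0.19286.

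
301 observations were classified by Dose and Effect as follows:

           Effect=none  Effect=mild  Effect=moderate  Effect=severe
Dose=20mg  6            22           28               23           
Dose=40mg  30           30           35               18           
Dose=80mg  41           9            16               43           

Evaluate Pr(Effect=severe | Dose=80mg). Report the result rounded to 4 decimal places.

Total with Dose=80mg: 41 + 9 + 16 + 43 = 109.
P(Effect=severe | Dose=80mg) = 43/109 = 0.3945.

0.3945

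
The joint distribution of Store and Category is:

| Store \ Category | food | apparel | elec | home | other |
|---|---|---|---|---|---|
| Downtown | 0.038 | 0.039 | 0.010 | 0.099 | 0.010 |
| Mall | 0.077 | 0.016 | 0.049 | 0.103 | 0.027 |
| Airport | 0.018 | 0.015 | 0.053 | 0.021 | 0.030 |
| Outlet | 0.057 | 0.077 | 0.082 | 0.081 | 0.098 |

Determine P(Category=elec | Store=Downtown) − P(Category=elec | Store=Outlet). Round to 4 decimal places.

-0.1566

P(Store=Downtown) = 0.038 + 0.039 + 0.010 + 0.099 + 0.010 = 0.196; P(Category=elec | Store=Downtown) = 0.010/0.196 = 0.05102.
P(Store=Outlet) = 0.057 + 0.077 + 0.082 + 0.081 + 0.098 = 0.395; P(Category=elec | Store=Outlet) = 0.082/0.395 = 0.20759.
Difference = -0.1566.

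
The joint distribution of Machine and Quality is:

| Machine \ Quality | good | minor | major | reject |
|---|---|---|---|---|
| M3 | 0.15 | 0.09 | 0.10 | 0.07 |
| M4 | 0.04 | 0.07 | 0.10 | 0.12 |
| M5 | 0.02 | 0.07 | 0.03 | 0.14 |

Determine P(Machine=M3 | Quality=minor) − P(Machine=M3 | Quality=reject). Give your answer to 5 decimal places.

P(Quality=minor) = 0.09 + 0.07 + 0.07 = 0.23; P(Machine=M3 | Quality=minor) = 0.09/0.23 = 0.391304.
P(Quality=reject) = 0.07 + 0.12 + 0.14 = 0.33; P(Machine=M3 | Quality=reject) = 0.07/0.33 = 0.212121.
Difference = 0.17918.

0.17918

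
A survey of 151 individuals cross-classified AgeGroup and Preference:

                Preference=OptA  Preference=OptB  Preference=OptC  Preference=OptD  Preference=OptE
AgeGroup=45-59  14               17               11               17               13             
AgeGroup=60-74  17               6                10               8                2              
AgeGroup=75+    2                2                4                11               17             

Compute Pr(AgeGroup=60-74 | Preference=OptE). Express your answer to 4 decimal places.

0.0625

Total with Preference=OptE: 13 + 2 + 17 = 32.
P(AgeGroup=60-74 | Preference=OptE) = 2/32 = 0.0625.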